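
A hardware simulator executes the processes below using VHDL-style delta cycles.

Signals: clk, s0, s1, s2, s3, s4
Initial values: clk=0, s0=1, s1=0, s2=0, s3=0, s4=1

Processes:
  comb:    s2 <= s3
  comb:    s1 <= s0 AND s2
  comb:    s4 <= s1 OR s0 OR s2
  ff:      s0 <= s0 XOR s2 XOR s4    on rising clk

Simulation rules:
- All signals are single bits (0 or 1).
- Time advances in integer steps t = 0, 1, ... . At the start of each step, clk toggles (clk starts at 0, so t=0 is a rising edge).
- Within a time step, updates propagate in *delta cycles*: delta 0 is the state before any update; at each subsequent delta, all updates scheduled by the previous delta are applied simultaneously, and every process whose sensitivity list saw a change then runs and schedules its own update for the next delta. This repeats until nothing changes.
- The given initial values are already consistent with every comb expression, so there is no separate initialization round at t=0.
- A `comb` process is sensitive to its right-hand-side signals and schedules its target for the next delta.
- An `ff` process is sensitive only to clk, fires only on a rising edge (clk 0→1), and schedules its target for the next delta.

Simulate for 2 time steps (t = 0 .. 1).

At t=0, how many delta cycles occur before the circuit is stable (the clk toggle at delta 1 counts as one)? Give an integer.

3

[bits: s2,s3,s4,clk,s0,s1]
t=0: Δ0=001010 Δ1=001110 Δ2=001100 Δ3=000100 | 3Δ
t=1: Δ0=000100 Δ1=000000 | 1Δ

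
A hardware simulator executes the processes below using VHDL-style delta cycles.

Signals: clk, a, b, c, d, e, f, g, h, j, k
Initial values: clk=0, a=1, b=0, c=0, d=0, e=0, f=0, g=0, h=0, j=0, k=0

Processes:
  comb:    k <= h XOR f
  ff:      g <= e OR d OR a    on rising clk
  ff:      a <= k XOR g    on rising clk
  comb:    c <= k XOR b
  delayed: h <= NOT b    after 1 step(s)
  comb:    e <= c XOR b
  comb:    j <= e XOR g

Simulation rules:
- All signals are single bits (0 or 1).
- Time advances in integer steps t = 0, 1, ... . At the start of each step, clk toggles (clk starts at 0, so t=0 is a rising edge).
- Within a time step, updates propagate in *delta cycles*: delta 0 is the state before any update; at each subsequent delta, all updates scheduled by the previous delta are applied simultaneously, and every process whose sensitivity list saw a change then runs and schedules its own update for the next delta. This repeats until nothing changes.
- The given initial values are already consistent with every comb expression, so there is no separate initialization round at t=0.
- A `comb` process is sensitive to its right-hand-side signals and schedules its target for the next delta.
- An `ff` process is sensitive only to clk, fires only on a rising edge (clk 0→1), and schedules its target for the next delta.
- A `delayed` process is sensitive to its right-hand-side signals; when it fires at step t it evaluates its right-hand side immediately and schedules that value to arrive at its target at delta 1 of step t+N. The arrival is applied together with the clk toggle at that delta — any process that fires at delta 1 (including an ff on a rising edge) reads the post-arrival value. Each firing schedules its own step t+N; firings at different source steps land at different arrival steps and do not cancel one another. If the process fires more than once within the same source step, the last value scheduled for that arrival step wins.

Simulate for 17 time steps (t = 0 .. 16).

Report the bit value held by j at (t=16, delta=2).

t=0 Δ0: clk=0 d=0 k=0 a=1 g=0 j=0 c=0 e=0 b=0 h=0 f=0
  Δ1: clk:0→1
  Δ2: a:1→0, g:0→1
  Δ3: j:0→1
  (3Δ to stable)
t=1 Δ0: clk=1 d=0 k=0 a=0 g=1 j=1 c=0 e=0 b=0 h=0 f=0
  Δ1: clk:1→0
  (1Δ to stable)
t=2 Δ0: clk=0 d=0 k=0 a=0 g=1 j=1 c=0 e=0 b=0 h=0 f=0
  Δ1: clk:0→1
  Δ2: a:0→1, g:1→0
  Δ3: j:1→0
  (3Δ to stable)
t=3 Δ0: clk=1 d=0 k=0 a=1 g=0 j=0 c=0 e=0 b=0 h=0 f=0
  Δ1: clk:1→0
  (1Δ to stable)
t=4 Δ0: clk=0 d=0 k=0 a=1 g=0 j=0 c=0 e=0 b=0 h=0 f=0
  Δ1: clk:0→1
  Δ2: a:1→0, g:0→1
  Δ3: j:0→1
  (3Δ to stable)
t=5 Δ0: clk=1 d=0 k=0 a=0 g=1 j=1 c=0 e=0 b=0 h=0 f=0
  Δ1: clk:1→0
  (1Δ to stable)
t=6 Δ0: clk=0 d=0 k=0 a=0 g=1 j=1 c=0 e=0 b=0 h=0 f=0
  Δ1: clk:0→1
  Δ2: a:0→1, g:1→0
  Δ3: j:1→0
  (3Δ to stable)
t=7 Δ0: clk=1 d=0 k=0 a=1 g=0 j=0 c=0 e=0 b=0 h=0 f=0
  Δ1: clk:1→0
  (1Δ to stable)
t=8 Δ0: clk=0 d=0 k=0 a=1 g=0 j=0 c=0 e=0 b=0 h=0 f=0
  Δ1: clk:0→1
  Δ2: a:1→0, g:0→1
  Δ3: j:0→1
  (3Δ to stable)
t=9 Δ0: clk=1 d=0 k=0 a=0 g=1 j=1 c=0 e=0 b=0 h=0 f=0
  Δ1: clk:1→0
  (1Δ to stable)
t=10 Δ0: clk=0 d=0 k=0 a=0 g=1 j=1 c=0 e=0 b=0 h=0 f=0
  Δ1: clk:0→1
  Δ2: a:0→1, g:1→0
  Δ3: j:1→0
  (3Δ to stable)
t=11 Δ0: clk=1 d=0 k=0 a=1 g=0 j=0 c=0 e=0 b=0 h=0 f=0
  Δ1: clk:1→0
  (1Δ to stable)
t=12 Δ0: clk=0 d=0 k=0 a=1 g=0 j=0 c=0 e=0 b=0 h=0 f=0
  Δ1: clk:0→1
  Δ2: a:1→0, g:0→1
  Δ3: j:0→1
  (3Δ to stable)
t=13 Δ0: clk=1 d=0 k=0 a=0 g=1 j=1 c=0 e=0 b=0 h=0 f=0
  Δ1: clk:1→0
  (1Δ to stable)
t=14 Δ0: clk=0 d=0 k=0 a=0 g=1 j=1 c=0 e=0 b=0 h=0 f=0
  Δ1: clk:0→1
  Δ2: a:0→1, g:1→0
  Δ3: j:1→0
  (3Δ to stable)
t=15 Δ0: clk=1 d=0 k=0 a=1 g=0 j=0 c=0 e=0 b=0 h=0 f=0
  Δ1: clk:1→0
  (1Δ to stable)
t=16 Δ0: clk=0 d=0 k=0 a=1 g=0 j=0 c=0 e=0 b=0 h=0 f=0
  Δ1: clk:0→1
  Δ2: a:1→0, g:0→1
  Δ3: j:0→1
  (3Δ to stable)

0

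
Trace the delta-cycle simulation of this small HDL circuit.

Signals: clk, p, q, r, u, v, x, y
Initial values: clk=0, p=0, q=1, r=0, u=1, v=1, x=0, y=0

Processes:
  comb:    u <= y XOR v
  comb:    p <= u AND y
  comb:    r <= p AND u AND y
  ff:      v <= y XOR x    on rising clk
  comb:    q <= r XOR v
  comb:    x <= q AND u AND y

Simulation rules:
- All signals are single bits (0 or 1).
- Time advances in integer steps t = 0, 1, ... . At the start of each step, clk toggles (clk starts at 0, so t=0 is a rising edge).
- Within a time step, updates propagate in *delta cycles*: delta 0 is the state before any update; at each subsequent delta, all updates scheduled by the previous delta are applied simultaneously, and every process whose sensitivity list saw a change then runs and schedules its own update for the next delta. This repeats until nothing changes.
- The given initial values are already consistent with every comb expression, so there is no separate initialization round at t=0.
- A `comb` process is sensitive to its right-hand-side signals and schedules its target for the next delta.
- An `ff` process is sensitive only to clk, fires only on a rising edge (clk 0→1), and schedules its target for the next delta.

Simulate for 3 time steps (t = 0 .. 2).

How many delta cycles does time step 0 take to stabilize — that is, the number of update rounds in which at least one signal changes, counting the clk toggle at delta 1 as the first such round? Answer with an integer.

3

t=0 Δ0: q=1 v=1 u=1 clk=0 y=0 r=0 p=0 x=0
  Δ1: clk:0→1
  Δ2: v:1→0
  Δ3: q:1→0, u:1→0
  (3Δ to stable)
t=1 Δ0: q=0 v=0 u=0 clk=1 y=0 r=0 p=0 x=0
  Δ1: clk:1→0
  (1Δ to stable)
t=2 Δ0: q=0 v=0 u=0 clk=0 y=0 r=0 p=0 x=0
  Δ1: clk:0→1
  (1Δ to stable)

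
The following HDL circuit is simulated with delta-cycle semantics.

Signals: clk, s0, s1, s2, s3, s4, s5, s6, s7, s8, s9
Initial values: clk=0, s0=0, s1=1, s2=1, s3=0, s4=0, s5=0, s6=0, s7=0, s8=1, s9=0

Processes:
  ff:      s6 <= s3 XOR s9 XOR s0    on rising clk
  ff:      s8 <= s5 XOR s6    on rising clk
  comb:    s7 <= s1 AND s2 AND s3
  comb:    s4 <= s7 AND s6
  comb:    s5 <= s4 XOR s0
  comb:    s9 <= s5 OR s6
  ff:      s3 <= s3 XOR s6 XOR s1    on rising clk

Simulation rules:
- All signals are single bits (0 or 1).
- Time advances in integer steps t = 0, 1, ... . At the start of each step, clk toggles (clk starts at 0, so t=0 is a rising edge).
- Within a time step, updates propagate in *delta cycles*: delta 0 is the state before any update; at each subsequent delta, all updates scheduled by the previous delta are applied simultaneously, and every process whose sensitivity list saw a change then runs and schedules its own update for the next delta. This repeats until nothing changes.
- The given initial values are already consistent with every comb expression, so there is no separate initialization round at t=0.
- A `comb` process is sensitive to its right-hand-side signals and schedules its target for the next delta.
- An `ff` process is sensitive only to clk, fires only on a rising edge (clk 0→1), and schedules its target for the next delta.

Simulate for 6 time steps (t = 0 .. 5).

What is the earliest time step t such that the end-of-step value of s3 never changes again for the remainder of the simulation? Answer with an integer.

[bits: s5,s0,s4,s9,s8,s2,clk,s7,s3,s1,s6]
t=0: Δ0=00001100010 Δ1=00001110010 Δ2=00000110110 Δ3=00000111110 | 3Δ
t=1: Δ0=00000111110 Δ1=00000101110 | 1Δ
t=2: Δ0=00000101110 Δ1=00000111110 Δ2=00000111011 Δ3=00110110011 Δ4=10010110011 Δ5=00010110011 | 5Δ
t=3: Δ0=00010110011 Δ1=00010100011 | 1Δ
t=4: Δ0=00010100011 Δ1=00010110011 Δ2=00011110011 | 2Δ
t=5: Δ0=00011110011 Δ1=00011100011 | 1Δ

2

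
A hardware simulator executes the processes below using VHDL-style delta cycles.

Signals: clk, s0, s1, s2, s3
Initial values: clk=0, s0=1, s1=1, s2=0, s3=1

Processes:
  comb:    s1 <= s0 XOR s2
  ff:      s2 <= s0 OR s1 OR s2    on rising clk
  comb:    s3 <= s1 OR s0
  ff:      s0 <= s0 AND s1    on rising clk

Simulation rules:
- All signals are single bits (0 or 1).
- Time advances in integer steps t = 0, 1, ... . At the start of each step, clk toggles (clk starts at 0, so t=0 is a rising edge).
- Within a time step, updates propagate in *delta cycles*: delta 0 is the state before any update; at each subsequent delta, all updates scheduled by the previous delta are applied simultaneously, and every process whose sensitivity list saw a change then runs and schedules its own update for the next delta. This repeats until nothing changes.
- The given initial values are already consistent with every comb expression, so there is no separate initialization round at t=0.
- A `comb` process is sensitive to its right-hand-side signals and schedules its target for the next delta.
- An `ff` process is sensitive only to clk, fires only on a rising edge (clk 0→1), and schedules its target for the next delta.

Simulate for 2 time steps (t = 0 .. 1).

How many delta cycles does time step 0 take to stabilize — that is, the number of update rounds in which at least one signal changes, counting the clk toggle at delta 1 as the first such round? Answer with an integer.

t=0 Δ0: s1=1 s2=0 s3=1 s0=1 clk=0
  Δ1: clk:0→1
  Δ2: s2:0→1
  Δ3: s1:1→0
  (3Δ to stable)
t=1 Δ0: s1=0 s2=1 s3=1 s0=1 clk=1
  Δ1: clk:1→0
  (1Δ to stable)

3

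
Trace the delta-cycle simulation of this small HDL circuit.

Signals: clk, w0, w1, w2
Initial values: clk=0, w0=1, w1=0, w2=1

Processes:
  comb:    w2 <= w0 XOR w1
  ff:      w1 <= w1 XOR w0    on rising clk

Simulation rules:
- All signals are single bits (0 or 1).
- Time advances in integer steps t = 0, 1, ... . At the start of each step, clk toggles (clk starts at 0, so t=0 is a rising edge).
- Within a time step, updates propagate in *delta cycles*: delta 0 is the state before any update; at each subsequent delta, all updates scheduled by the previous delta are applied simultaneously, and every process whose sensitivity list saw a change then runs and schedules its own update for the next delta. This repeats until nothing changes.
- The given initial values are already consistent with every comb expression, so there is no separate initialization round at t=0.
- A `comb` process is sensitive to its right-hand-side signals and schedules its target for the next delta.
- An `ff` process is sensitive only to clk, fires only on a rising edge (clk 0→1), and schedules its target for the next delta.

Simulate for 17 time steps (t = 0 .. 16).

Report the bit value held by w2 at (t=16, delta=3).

t=0 Δ0: clk=0 w0=1 w2=1 w1=0
  Δ1: clk:0→1
  Δ2: w1:0→1
  Δ3: w2:1→0
  (3Δ to stable)
t=1 Δ0: clk=1 w0=1 w2=0 w1=1
  Δ1: clk:1→0
  (1Δ to stable)
t=2 Δ0: clk=0 w0=1 w2=0 w1=1
  Δ1: clk:0→1
  Δ2: w1:1→0
  Δ3: w2:0→1
  (3Δ to stable)
t=3 Δ0: clk=1 w0=1 w2=1 w1=0
  Δ1: clk:1→0
  (1Δ to stable)
t=4 Δ0: clk=0 w0=1 w2=1 w1=0
  Δ1: clk:0→1
  Δ2: w1:0→1
  Δ3: w2:1→0
  (3Δ to stable)
t=5 Δ0: clk=1 w0=1 w2=0 w1=1
  Δ1: clk:1→0
  (1Δ to stable)
t=6 Δ0: clk=0 w0=1 w2=0 w1=1
  Δ1: clk:0→1
  Δ2: w1:1→0
  Δ3: w2:0→1
  (3Δ to stable)
t=7 Δ0: clk=1 w0=1 w2=1 w1=0
  Δ1: clk:1→0
  (1Δ to stable)
t=8 Δ0: clk=0 w0=1 w2=1 w1=0
  Δ1: clk:0→1
  Δ2: w1:0→1
  Δ3: w2:1→0
  (3Δ to stable)
t=9 Δ0: clk=1 w0=1 w2=0 w1=1
  Δ1: clk:1→0
  (1Δ to stable)
t=10 Δ0: clk=0 w0=1 w2=0 w1=1
  Δ1: clk:0→1
  Δ2: w1:1→0
  Δ3: w2:0→1
  (3Δ to stable)
t=11 Δ0: clk=1 w0=1 w2=1 w1=0
  Δ1: clk:1→0
  (1Δ to stable)
t=12 Δ0: clk=0 w0=1 w2=1 w1=0
  Δ1: clk:0→1
  Δ2: w1:0→1
  Δ3: w2:1→0
  (3Δ to stable)
t=13 Δ0: clk=1 w0=1 w2=0 w1=1
  Δ1: clk:1→0
  (1Δ to stable)
t=14 Δ0: clk=0 w0=1 w2=0 w1=1
  Δ1: clk:0→1
  Δ2: w1:1→0
  Δ3: w2:0→1
  (3Δ to stable)
t=15 Δ0: clk=1 w0=1 w2=1 w1=0
  Δ1: clk:1→0
  (1Δ to stable)
t=16 Δ0: clk=0 w0=1 w2=1 w1=0
  Δ1: clk:0→1
  Δ2: w1:0→1
  Δ3: w2:1→0
  (3Δ to stable)

0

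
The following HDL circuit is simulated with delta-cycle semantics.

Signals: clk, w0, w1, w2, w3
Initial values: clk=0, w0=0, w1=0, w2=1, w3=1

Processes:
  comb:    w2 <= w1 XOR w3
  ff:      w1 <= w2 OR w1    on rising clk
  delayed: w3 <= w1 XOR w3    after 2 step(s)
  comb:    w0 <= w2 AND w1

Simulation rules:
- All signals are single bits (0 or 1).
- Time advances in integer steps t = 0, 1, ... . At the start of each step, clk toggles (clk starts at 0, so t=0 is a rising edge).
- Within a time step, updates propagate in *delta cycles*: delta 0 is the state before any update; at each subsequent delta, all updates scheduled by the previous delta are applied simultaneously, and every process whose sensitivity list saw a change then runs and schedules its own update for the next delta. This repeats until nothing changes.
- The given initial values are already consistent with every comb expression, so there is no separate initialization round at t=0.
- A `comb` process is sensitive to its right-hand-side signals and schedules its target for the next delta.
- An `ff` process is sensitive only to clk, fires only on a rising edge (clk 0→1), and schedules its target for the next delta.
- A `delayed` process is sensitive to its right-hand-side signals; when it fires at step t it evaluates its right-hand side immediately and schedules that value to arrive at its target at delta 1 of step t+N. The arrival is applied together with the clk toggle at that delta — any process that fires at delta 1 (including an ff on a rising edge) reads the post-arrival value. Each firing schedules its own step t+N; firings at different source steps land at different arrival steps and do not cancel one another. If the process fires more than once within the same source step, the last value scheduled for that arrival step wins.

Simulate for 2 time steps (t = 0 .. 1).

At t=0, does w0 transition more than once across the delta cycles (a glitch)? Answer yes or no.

[bits: clk,w2,w3,w0,w1]
t=0: Δ0=01100 Δ1=11100 Δ2=11101 Δ3=10111 Δ4=10101 | 4Δ
t=1: Δ0=10101 Δ1=00101 | 1Δ

yes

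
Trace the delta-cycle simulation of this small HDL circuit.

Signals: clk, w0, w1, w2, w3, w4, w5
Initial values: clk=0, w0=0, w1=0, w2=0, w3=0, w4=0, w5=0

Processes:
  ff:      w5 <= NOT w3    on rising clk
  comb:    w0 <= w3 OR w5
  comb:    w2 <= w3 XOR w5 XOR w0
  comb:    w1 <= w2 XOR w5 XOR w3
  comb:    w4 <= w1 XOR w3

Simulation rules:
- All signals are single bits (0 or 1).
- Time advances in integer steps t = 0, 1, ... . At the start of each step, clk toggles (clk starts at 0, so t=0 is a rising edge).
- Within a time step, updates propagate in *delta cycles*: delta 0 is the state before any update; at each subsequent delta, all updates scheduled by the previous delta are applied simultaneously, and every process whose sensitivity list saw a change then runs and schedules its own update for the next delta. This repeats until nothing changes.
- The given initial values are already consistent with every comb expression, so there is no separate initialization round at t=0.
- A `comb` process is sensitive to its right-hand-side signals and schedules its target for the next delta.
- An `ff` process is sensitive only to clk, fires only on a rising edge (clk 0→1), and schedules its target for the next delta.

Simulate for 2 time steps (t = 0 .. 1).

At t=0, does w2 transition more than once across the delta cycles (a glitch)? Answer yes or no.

t0.Δ0 w3=0 w0=0 w5=0 w1=0 w4=0 w2=0 clk=0
t0.Δ1 w3=0 w0=0 w5=0 w1=0 w4=0 w2=0 clk=1
t0.Δ2 w3=0 w0=0 w5=1 w1=0 w4=0 w2=0 clk=1
t0.Δ3 w3=0 w0=1 w5=1 w1=1 w4=0 w2=1 clk=1
t0.Δ4 w3=0 w0=1 w5=1 w1=0 w4=1 w2=0 clk=1
t0.Δ5 w3=0 w0=1 w5=1 w1=1 w4=0 w2=0 clk=1
t0.Δ6 w3=0 w0=1 w5=1 w1=1 w4=1 w2=0 clk=1
t1.Δ0 w3=0 w0=1 w5=1 w1=1 w4=1 w2=0 clk=1
t1.Δ1 w3=0 w0=1 w5=1 w1=1 w4=1 w2=0 clk=0

yes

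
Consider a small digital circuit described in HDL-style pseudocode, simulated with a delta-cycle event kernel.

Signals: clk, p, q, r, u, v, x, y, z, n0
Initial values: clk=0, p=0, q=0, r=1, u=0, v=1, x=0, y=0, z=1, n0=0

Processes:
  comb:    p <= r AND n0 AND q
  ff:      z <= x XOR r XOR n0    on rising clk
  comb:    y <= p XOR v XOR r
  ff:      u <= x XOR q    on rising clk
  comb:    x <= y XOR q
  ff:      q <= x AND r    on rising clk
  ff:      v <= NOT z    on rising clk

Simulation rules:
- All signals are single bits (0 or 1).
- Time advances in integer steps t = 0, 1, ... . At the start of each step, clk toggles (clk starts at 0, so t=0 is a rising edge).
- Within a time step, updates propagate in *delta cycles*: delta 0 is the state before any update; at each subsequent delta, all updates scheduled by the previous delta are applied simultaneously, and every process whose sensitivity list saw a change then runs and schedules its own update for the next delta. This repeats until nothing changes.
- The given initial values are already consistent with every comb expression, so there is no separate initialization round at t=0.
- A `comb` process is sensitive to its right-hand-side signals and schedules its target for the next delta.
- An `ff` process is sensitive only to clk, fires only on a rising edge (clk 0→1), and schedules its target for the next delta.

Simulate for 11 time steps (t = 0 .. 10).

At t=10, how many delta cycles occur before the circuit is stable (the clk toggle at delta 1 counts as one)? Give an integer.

4

t0.Δ0 p=0 u=0 z=1 n0=0 v=1 y=0 q=0 x=0 r=1 clk=0
t0.Δ1 p=0 u=0 z=1 n0=0 v=1 y=0 q=0 x=0 r=1 clk=1
t0.Δ2 p=0 u=0 z=1 n0=0 v=0 y=0 q=0 x=0 r=1 clk=1
t0.Δ3 p=0 u=0 z=1 n0=0 v=0 y=1 q=0 x=0 r=1 clk=1
t0.Δ4 p=0 u=0 z=1 n0=0 v=0 y=1 q=0 x=1 r=1 clk=1
t1.Δ0 p=0 u=0 z=1 n0=0 v=0 y=1 q=0 x=1 r=1 clk=1
t1.Δ1 p=0 u=0 z=1 n0=0 v=0 y=1 q=0 x=1 r=1 clk=0
t2.Δ0 p=0 u=0 z=1 n0=0 v=0 y=1 q=0 x=1 r=1 clk=0
t2.Δ1 p=0 u=0 z=1 n0=0 v=0 y=1 q=0 x=1 r=1 clk=1
t2.Δ2 p=0 u=1 z=0 n0=0 v=0 y=1 q=1 x=1 r=1 clk=1
t2.Δ3 p=0 u=1 z=0 n0=0 v=0 y=1 q=1 x=0 r=1 clk=1
t3.Δ0 p=0 u=1 z=0 n0=0 v=0 y=1 q=1 x=0 r=1 clk=1
t3.Δ1 p=0 u=1 z=0 n0=0 v=0 y=1 q=1 x=0 r=1 clk=0
t4.Δ0 p=0 u=1 z=0 n0=0 v=0 y=1 q=1 x=0 r=1 clk=0
t4.Δ1 p=0 u=1 z=0 n0=0 v=0 y=1 q=1 x=0 r=1 clk=1
t4.Δ2 p=0 u=1 z=1 n0=0 v=1 y=1 q=0 x=0 r=1 clk=1
t4.Δ3 p=0 u=1 z=1 n0=0 v=1 y=0 q=0 x=1 r=1 clk=1
t4.Δ4 p=0 u=1 z=1 n0=0 v=1 y=0 q=0 x=0 r=1 clk=1
t5.Δ0 p=0 u=1 z=1 n0=0 v=1 y=0 q=0 x=0 r=1 clk=1
t5.Δ1 p=0 u=1 z=1 n0=0 v=1 y=0 q=0 x=0 r=1 clk=0
t6.Δ0 p=0 u=1 z=1 n0=0 v=1 y=0 q=0 x=0 r=1 clk=0
t6.Δ1 p=0 u=1 z=1 n0=0 v=1 y=0 q=0 x=0 r=1 clk=1
t6.Δ2 p=0 u=0 z=1 n0=0 v=0 y=0 q=0 x=0 r=1 clk=1
t6.Δ3 p=0 u=0 z=1 n0=0 v=0 y=1 q=0 x=0 r=1 clk=1
t6.Δ4 p=0 u=0 z=1 n0=0 v=0 y=1 q=0 x=1 r=1 clk=1
t7.Δ0 p=0 u=0 z=1 n0=0 v=0 y=1 q=0 x=1 r=1 clk=1
t7.Δ1 p=0 u=0 z=1 n0=0 v=0 y=1 q=0 x=1 r=1 clk=0
t8.Δ0 p=0 u=0 z=1 n0=0 v=0 y=1 q=0 x=1 r=1 clk=0
t8.Δ1 p=0 u=0 z=1 n0=0 v=0 y=1 q=0 x=1 r=1 clk=1
t8.Δ2 p=0 u=1 z=0 n0=0 v=0 y=1 q=1 x=1 r=1 clk=1
t8.Δ3 p=0 u=1 z=0 n0=0 v=0 y=1 q=1 x=0 r=1 clk=1
t9.Δ0 p=0 u=1 z=0 n0=0 v=0 y=1 q=1 x=0 r=1 clk=1
t9.Δ1 p=0 u=1 z=0 n0=0 v=0 y=1 q=1 x=0 r=1 clk=0
t10.Δ0 p=0 u=1 z=0 n0=0 v=0 y=1 q=1 x=0 r=1 clk=0
t10.Δ1 p=0 u=1 z=0 n0=0 v=0 y=1 q=1 x=0 r=1 clk=1
t10.Δ2 p=0 u=1 z=1 n0=0 v=1 y=1 q=0 x=0 r=1 clk=1
t10.Δ3 p=0 u=1 z=1 n0=0 v=1 y=0 q=0 x=1 r=1 clk=1
t10.Δ4 p=0 u=1 z=1 n0=0 v=1 y=0 q=0 x=0 r=1 clk=1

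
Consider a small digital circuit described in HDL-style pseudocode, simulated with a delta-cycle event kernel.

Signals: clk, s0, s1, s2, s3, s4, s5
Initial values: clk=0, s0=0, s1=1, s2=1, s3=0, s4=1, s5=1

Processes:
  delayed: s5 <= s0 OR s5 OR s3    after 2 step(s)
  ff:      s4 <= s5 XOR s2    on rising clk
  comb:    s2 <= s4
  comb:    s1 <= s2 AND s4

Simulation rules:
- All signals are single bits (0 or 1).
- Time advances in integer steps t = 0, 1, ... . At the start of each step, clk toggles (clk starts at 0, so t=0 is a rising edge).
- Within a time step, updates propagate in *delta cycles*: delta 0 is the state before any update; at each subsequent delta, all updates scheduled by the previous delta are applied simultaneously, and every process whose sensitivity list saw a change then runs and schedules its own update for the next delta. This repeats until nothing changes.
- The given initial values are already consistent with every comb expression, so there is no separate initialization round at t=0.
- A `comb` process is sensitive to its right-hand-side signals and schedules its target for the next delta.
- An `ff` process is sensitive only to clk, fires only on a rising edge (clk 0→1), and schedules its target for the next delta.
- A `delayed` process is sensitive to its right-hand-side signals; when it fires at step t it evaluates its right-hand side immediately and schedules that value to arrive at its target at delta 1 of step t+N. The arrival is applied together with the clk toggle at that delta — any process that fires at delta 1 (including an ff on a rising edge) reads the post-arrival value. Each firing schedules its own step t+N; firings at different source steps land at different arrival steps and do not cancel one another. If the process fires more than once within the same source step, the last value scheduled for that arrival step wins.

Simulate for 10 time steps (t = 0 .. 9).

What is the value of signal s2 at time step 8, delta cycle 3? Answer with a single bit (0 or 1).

0

t0.Δ0 clk=0 s3=0 s0=0 s1=1 s2=1 s4=1 s5=1
t0.Δ1 clk=1 s3=0 s0=0 s1=1 s2=1 s4=1 s5=1
t0.Δ2 clk=1 s3=0 s0=0 s1=1 s2=1 s4=0 s5=1
t0.Δ3 clk=1 s3=0 s0=0 s1=0 s2=0 s4=0 s5=1
t1.Δ0 clk=1 s3=0 s0=0 s1=0 s2=0 s4=0 s5=1
t1.Δ1 clk=0 s3=0 s0=0 s1=0 s2=0 s4=0 s5=1
t2.Δ0 clk=0 s3=0 s0=0 s1=0 s2=0 s4=0 s5=1
t2.Δ1 clk=1 s3=0 s0=0 s1=0 s2=0 s4=0 s5=1
t2.Δ2 clk=1 s3=0 s0=0 s1=0 s2=0 s4=1 s5=1
t2.Δ3 clk=1 s3=0 s0=0 s1=0 s2=1 s4=1 s5=1
t2.Δ4 clk=1 s3=0 s0=0 s1=1 s2=1 s4=1 s5=1
t3.Δ0 clk=1 s3=0 s0=0 s1=1 s2=1 s4=1 s5=1
t3.Δ1 clk=0 s3=0 s0=0 s1=1 s2=1 s4=1 s5=1
t4.Δ0 clk=0 s3=0 s0=0 s1=1 s2=1 s4=1 s5=1
t4.Δ1 clk=1 s3=0 s0=0 s1=1 s2=1 s4=1 s5=1
t4.Δ2 clk=1 s3=0 s0=0 s1=1 s2=1 s4=0 s5=1
t4.Δ3 clk=1 s3=0 s0=0 s1=0 s2=0 s4=0 s5=1
t5.Δ0 clk=1 s3=0 s0=0 s1=0 s2=0 s4=0 s5=1
t5.Δ1 clk=0 s3=0 s0=0 s1=0 s2=0 s4=0 s5=1
t6.Δ0 clk=0 s3=0 s0=0 s1=0 s2=0 s4=0 s5=1
t6.Δ1 clk=1 s3=0 s0=0 s1=0 s2=0 s4=0 s5=1
t6.Δ2 clk=1 s3=0 s0=0 s1=0 s2=0 s4=1 s5=1
t6.Δ3 clk=1 s3=0 s0=0 s1=0 s2=1 s4=1 s5=1
t6.Δ4 clk=1 s3=0 s0=0 s1=1 s2=1 s4=1 s5=1
t7.Δ0 clk=1 s3=0 s0=0 s1=1 s2=1 s4=1 s5=1
t7.Δ1 clk=0 s3=0 s0=0 s1=1 s2=1 s4=1 s5=1
t8.Δ0 clk=0 s3=0 s0=0 s1=1 s2=1 s4=1 s5=1
t8.Δ1 clk=1 s3=0 s0=0 s1=1 s2=1 s4=1 s5=1
t8.Δ2 clk=1 s3=0 s0=0 s1=1 s2=1 s4=0 s5=1
t8.Δ3 clk=1 s3=0 s0=0 s1=0 s2=0 s4=0 s5=1
t9.Δ0 clk=1 s3=0 s0=0 s1=0 s2=0 s4=0 s5=1
t9.Δ1 clk=0 s3=0 s0=0 s1=0 s2=0 s4=0 s5=1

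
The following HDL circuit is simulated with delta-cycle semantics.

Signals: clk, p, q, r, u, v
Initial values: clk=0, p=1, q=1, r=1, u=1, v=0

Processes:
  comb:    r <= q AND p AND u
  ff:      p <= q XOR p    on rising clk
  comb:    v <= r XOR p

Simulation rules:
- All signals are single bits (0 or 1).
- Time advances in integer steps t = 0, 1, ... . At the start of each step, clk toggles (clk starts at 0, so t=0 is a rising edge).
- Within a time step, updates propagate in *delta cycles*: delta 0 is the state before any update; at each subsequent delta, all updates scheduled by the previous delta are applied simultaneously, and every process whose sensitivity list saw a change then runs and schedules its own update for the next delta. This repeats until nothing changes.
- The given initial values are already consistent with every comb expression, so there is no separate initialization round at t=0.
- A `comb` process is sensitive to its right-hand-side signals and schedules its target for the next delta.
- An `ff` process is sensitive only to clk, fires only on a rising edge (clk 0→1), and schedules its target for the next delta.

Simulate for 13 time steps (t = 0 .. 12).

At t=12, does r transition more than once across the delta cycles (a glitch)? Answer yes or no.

t=0 Δ0: q=1 clk=0 r=1 u=1 v=0 p=1
  Δ1: clk:0→1
  Δ2: p:1→0
  Δ3: r:1→0, v:0→1
  Δ4: v:1→0
  (4Δ to stable)
t=1 Δ0: q=1 clk=1 r=0 u=1 v=0 p=0
  Δ1: clk:1→0
  (1Δ to stable)
t=2 Δ0: q=1 clk=0 r=0 u=1 v=0 p=0
  Δ1: clk:0→1
  Δ2: p:0→1
  Δ3: r:0→1, v:0→1
  Δ4: v:1→0
  (4Δ to stable)
t=3 Δ0: q=1 clk=1 r=1 u=1 v=0 p=1
  Δ1: clk:1→0
  (1Δ to stable)
t=4 Δ0: q=1 clk=0 r=1 u=1 v=0 p=1
  Δ1: clk:0→1
  Δ2: p:1→0
  Δ3: r:1→0, v:0→1
  Δ4: v:1→0
  (4Δ to stable)
t=5 Δ0: q=1 clk=1 r=0 u=1 v=0 p=0
  Δ1: clk:1→0
  (1Δ to stable)
t=6 Δ0: q=1 clk=0 r=0 u=1 v=0 p=0
  Δ1: clk:0→1
  Δ2: p:0→1
  Δ3: r:0→1, v:0→1
  Δ4: v:1→0
  (4Δ to stable)
t=7 Δ0: q=1 clk=1 r=1 u=1 v=0 p=1
  Δ1: clk:1→0
  (1Δ to stable)
t=8 Δ0: q=1 clk=0 r=1 u=1 v=0 p=1
  Δ1: clk:0→1
  Δ2: p:1→0
  Δ3: r:1→0, v:0→1
  Δ4: v:1→0
  (4Δ to stable)
t=9 Δ0: q=1 clk=1 r=0 u=1 v=0 p=0
  Δ1: clk:1→0
  (1Δ to stable)
t=10 Δ0: q=1 clk=0 r=0 u=1 v=0 p=0
  Δ1: clk:0→1
  Δ2: p:0→1
  Δ3: r:0→1, v:0→1
  Δ4: v:1→0
  (4Δ to stable)
t=11 Δ0: q=1 clk=1 r=1 u=1 v=0 p=1
  Δ1: clk:1→0
  (1Δ to stable)
t=12 Δ0: q=1 clk=0 r=1 u=1 v=0 p=1
  Δ1: clk:0→1
  Δ2: p:1→0
  Δ3: r:1→0, v:0→1
  Δ4: v:1→0
  (4Δ to stable)

no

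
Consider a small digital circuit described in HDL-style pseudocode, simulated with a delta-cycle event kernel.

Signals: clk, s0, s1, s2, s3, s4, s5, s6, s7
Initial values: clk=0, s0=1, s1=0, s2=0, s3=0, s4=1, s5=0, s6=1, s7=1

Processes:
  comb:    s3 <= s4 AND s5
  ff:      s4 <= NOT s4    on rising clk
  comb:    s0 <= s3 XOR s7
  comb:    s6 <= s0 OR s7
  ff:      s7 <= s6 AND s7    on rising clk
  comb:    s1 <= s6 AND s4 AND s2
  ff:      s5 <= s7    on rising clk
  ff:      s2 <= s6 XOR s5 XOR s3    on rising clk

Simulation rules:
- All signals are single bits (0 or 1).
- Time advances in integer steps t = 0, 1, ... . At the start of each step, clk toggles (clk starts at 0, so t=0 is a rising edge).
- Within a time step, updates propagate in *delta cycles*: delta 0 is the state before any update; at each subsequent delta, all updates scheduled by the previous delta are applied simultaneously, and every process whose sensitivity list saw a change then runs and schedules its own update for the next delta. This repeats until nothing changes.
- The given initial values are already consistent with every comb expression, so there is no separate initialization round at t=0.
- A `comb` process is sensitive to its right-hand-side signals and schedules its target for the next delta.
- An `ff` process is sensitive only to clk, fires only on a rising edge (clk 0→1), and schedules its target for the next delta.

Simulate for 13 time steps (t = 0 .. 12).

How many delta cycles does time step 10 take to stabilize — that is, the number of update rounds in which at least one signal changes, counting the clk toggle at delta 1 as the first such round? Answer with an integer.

4

t=0 Δ0: s1=0 s7=1 s4=1 s5=0 s6=1 s0=1 s2=0 clk=0 s3=0
  Δ1: clk:0→1
  Δ2: s4:1→0, s5:0→1, s2:0→1
  (2Δ to stable)
t=1 Δ0: s1=0 s7=1 s4=0 s5=1 s6=1 s0=1 s2=1 clk=1 s3=0
  Δ1: clk:1→0
  (1Δ to stable)
t=2 Δ0: s1=0 s7=1 s4=0 s5=1 s6=1 s0=1 s2=1 clk=0 s3=0
  Δ1: clk:0→1
  Δ2: s4:0→1, s2:1→0
  Δ3: s3:0→1
  Δ4: s0:1→0
  (4Δ to stable)
t=3 Δ0: s1=0 s7=1 s4=1 s5=1 s6=1 s0=0 s2=0 clk=1 s3=1
  Δ1: clk:1→0
  (1Δ to stable)
t=4 Δ0: s1=0 s7=1 s4=1 s5=1 s6=1 s0=0 s2=0 clk=0 s3=1
  Δ1: clk:0→1
  Δ2: s4:1→0, s2:0→1
  Δ3: s3:1→0
  Δ4: s0:0→1
  (4Δ to stable)
t=5 Δ0: s1=0 s7=1 s4=0 s5=1 s6=1 s0=1 s2=1 clk=1 s3=0
  Δ1: clk:1→0
  (1Δ to stable)
t=6 Δ0: s1=0 s7=1 s4=0 s5=1 s6=1 s0=1 s2=1 clk=0 s3=0
  Δ1: clk:0→1
  Δ2: s4:0→1, s2:1→0
  Δ3: s3:0→1
  Δ4: s0:1→0
  (4Δ to stable)
t=7 Δ0: s1=0 s7=1 s4=1 s5=1 s6=1 s0=0 s2=0 clk=1 s3=1
  Δ1: clk:1→0
  (1Δ to stable)
t=8 Δ0: s1=0 s7=1 s4=1 s5=1 s6=1 s0=0 s2=0 clk=0 s3=1
  Δ1: clk:0→1
  Δ2: s4:1→0, s2:0→1
  Δ3: s3:1→0
  Δ4: s0:0→1
  (4Δ to stable)
t=9 Δ0: s1=0 s7=1 s4=0 s5=1 s6=1 s0=1 s2=1 clk=1 s3=0
  Δ1: clk:1→0
  (1Δ to stable)
t=10 Δ0: s1=0 s7=1 s4=0 s5=1 s6=1 s0=1 s2=1 clk=0 s3=0
  Δ1: clk:0→1
  Δ2: s4:0→1, s2:1→0
  Δ3: s3:0→1
  Δ4: s0:1→0
  (4Δ to stable)
t=11 Δ0: s1=0 s7=1 s4=1 s5=1 s6=1 s0=0 s2=0 clk=1 s3=1
  Δ1: clk:1→0
  (1Δ to stable)
t=12 Δ0: s1=0 s7=1 s4=1 s5=1 s6=1 s0=0 s2=0 clk=0 s3=1
  Δ1: clk:0→1
  Δ2: s4:1→0, s2:0→1
  Δ3: s3:1→0
  Δ4: s0:0→1
  (4Δ to stable)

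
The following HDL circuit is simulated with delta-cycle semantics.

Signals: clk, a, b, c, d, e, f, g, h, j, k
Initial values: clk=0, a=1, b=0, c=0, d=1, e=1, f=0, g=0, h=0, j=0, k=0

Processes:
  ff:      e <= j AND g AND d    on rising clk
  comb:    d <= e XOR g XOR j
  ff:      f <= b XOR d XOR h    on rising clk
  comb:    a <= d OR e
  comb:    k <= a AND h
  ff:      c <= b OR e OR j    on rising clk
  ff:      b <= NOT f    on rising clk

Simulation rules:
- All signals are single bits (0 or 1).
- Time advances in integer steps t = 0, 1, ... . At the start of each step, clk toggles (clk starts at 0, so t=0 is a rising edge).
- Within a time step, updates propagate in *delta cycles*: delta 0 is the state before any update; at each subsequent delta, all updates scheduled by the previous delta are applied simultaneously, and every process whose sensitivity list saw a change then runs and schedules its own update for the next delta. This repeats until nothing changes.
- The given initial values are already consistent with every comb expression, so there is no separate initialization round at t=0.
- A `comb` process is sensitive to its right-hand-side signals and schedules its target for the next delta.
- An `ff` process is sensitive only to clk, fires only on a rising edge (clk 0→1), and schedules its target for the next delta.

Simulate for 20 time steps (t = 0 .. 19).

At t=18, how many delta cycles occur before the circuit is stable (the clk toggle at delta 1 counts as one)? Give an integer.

2

t0.Δ0 e=1 b=0 g=0 d=1 j=0 h=0 clk=0 c=0 k=0 a=1 f=0
t0.Δ1 e=1 b=0 g=0 d=1 j=0 h=0 clk=1 c=0 k=0 a=1 f=0
t0.Δ2 e=0 b=1 g=0 d=1 j=0 h=0 clk=1 c=1 k=0 a=1 f=1
t0.Δ3 e=0 b=1 g=0 d=0 j=0 h=0 clk=1 c=1 k=0 a=1 f=1
t0.Δ4 e=0 b=1 g=0 d=0 j=0 h=0 clk=1 c=1 k=0 a=0 f=1
t1.Δ0 e=0 b=1 g=0 d=0 j=0 h=0 clk=1 c=1 k=0 a=0 f=1
t1.Δ1 e=0 b=1 g=0 d=0 j=0 h=0 clk=0 c=1 k=0 a=0 f=1
t2.Δ0 e=0 b=1 g=0 d=0 j=0 h=0 clk=0 c=1 k=0 a=0 f=1
t2.Δ1 e=0 b=1 g=0 d=0 j=0 h=0 clk=1 c=1 k=0 a=0 f=1
t2.Δ2 e=0 b=0 g=0 d=0 j=0 h=0 clk=1 c=1 k=0 a=0 f=1
t3.Δ0 e=0 b=0 g=0 d=0 j=0 h=0 clk=1 c=1 k=0 a=0 f=1
t3.Δ1 e=0 b=0 g=0 d=0 j=0 h=0 clk=0 c=1 k=0 a=0 f=1
t4.Δ0 e=0 b=0 g=0 d=0 j=0 h=0 clk=0 c=1 k=0 a=0 f=1
t4.Δ1 e=0 b=0 g=0 d=0 j=0 h=0 clk=1 c=1 k=0 a=0 f=1
t4.Δ2 e=0 b=0 g=0 d=0 j=0 h=0 clk=1 c=0 k=0 a=0 f=0
t5.Δ0 e=0 b=0 g=0 d=0 j=0 h=0 clk=1 c=0 k=0 a=0 f=0
t5.Δ1 e=0 b=0 g=0 d=0 j=0 h=0 clk=0 c=0 k=0 a=0 f=0
t6.Δ0 e=0 b=0 g=0 d=0 j=0 h=0 clk=0 c=0 k=0 a=0 f=0
t6.Δ1 e=0 b=0 g=0 d=0 j=0 h=0 clk=1 c=0 k=0 a=0 f=0
t6.Δ2 e=0 b=1 g=0 d=0 j=0 h=0 clk=1 c=0 k=0 a=0 f=0
t7.Δ0 e=0 b=1 g=0 d=0 j=0 h=0 clk=1 c=0 k=0 a=0 f=0
t7.Δ1 e=0 b=1 g=0 d=0 j=0 h=0 clk=0 c=0 k=0 a=0 f=0
t8.Δ0 e=0 b=1 g=0 d=0 j=0 h=0 clk=0 c=0 k=0 a=0 f=0
t8.Δ1 e=0 b=1 g=0 d=0 j=0 h=0 clk=1 c=0 k=0 a=0 f=0
t8.Δ2 e=0 b=1 g=0 d=0 j=0 h=0 clk=1 c=1 k=0 a=0 f=1
t9.Δ0 e=0 b=1 g=0 d=0 j=0 h=0 clk=1 c=1 k=0 a=0 f=1
t9.Δ1 e=0 b=1 g=0 d=0 j=0 h=0 clk=0 c=1 k=0 a=0 f=1
t10.Δ0 e=0 b=1 g=0 d=0 j=0 h=0 clk=0 c=1 k=0 a=0 f=1
t10.Δ1 e=0 b=1 g=0 d=0 j=0 h=0 clk=1 c=1 k=0 a=0 f=1
t10.Δ2 e=0 b=0 g=0 d=0 j=0 h=0 clk=1 c=1 k=0 a=0 f=1
t11.Δ0 e=0 b=0 g=0 d=0 j=0 h=0 clk=1 c=1 k=0 a=0 f=1
t11.Δ1 e=0 b=0 g=0 d=0 j=0 h=0 clk=0 c=1 k=0 a=0 f=1
t12.Δ0 e=0 b=0 g=0 d=0 j=0 h=0 clk=0 c=1 k=0 a=0 f=1
t12.Δ1 e=0 b=0 g=0 d=0 j=0 h=0 clk=1 c=1 k=0 a=0 f=1
t12.Δ2 e=0 b=0 g=0 d=0 j=0 h=0 clk=1 c=0 k=0 a=0 f=0
t13.Δ0 e=0 b=0 g=0 d=0 j=0 h=0 clk=1 c=0 k=0 a=0 f=0
t13.Δ1 e=0 b=0 g=0 d=0 j=0 h=0 clk=0 c=0 k=0 a=0 f=0
t14.Δ0 e=0 b=0 g=0 d=0 j=0 h=0 clk=0 c=0 k=0 a=0 f=0
t14.Δ1 e=0 b=0 g=0 d=0 j=0 h=0 clk=1 c=0 k=0 a=0 f=0
t14.Δ2 e=0 b=1 g=0 d=0 j=0 h=0 clk=1 c=0 k=0 a=0 f=0
t15.Δ0 e=0 b=1 g=0 d=0 j=0 h=0 clk=1 c=0 k=0 a=0 f=0
t15.Δ1 e=0 b=1 g=0 d=0 j=0 h=0 clk=0 c=0 k=0 a=0 f=0
t16.Δ0 e=0 b=1 g=0 d=0 j=0 h=0 clk=0 c=0 k=0 a=0 f=0
t16.Δ1 e=0 b=1 g=0 d=0 j=0 h=0 clk=1 c=0 k=0 a=0 f=0
t16.Δ2 e=0 b=1 g=0 d=0 j=0 h=0 clk=1 c=1 k=0 a=0 f=1
t17.Δ0 e=0 b=1 g=0 d=0 j=0 h=0 clk=1 c=1 k=0 a=0 f=1
t17.Δ1 e=0 b=1 g=0 d=0 j=0 h=0 clk=0 c=1 k=0 a=0 f=1
t18.Δ0 e=0 b=1 g=0 d=0 j=0 h=0 clk=0 c=1 k=0 a=0 f=1
t18.Δ1 e=0 b=1 g=0 d=0 j=0 h=0 clk=1 c=1 k=0 a=0 f=1
t18.Δ2 e=0 b=0 g=0 d=0 j=0 h=0 clk=1 c=1 k=0 a=0 f=1
t19.Δ0 e=0 b=0 g=0 d=0 j=0 h=0 clk=1 c=1 k=0 a=0 f=1
t19.Δ1 e=0 b=0 g=0 d=0 j=0 h=0 clk=0 c=1 k=0 a=0 f=1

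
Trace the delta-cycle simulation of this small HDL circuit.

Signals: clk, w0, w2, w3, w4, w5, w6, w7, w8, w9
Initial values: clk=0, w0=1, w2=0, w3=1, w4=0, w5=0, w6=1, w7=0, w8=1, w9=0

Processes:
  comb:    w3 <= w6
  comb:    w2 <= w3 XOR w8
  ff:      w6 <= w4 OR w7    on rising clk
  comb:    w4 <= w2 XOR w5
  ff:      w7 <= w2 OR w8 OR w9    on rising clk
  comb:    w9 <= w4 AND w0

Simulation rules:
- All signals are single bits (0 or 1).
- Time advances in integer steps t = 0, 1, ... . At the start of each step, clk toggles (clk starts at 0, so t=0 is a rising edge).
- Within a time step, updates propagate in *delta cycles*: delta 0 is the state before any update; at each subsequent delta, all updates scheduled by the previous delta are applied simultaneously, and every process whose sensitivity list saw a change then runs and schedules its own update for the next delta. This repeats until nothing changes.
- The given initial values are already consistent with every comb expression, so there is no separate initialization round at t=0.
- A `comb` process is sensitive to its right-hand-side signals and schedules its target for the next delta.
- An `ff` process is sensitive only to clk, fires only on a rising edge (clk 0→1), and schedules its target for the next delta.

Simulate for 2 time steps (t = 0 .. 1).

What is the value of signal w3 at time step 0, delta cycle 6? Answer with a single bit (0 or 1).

0

t=0 Δ0: w8=1 w0=1 w7=0 w9=0 w5=0 w4=0 w3=1 w6=1 clk=0 w2=0
  Δ1: clk:0→1
  Δ2: w7:0→1, w6:1→0
  Δ3: w3:1→0
  Δ4: w2:0→1
  Δ5: w4:0→1
  Δ6: w9:0→1
  (6Δ to stable)
t=1 Δ0: w8=1 w0=1 w7=1 w9=1 w5=0 w4=1 w3=0 w6=0 clk=1 w2=1
  Δ1: clk:1→0
  (1Δ to stable)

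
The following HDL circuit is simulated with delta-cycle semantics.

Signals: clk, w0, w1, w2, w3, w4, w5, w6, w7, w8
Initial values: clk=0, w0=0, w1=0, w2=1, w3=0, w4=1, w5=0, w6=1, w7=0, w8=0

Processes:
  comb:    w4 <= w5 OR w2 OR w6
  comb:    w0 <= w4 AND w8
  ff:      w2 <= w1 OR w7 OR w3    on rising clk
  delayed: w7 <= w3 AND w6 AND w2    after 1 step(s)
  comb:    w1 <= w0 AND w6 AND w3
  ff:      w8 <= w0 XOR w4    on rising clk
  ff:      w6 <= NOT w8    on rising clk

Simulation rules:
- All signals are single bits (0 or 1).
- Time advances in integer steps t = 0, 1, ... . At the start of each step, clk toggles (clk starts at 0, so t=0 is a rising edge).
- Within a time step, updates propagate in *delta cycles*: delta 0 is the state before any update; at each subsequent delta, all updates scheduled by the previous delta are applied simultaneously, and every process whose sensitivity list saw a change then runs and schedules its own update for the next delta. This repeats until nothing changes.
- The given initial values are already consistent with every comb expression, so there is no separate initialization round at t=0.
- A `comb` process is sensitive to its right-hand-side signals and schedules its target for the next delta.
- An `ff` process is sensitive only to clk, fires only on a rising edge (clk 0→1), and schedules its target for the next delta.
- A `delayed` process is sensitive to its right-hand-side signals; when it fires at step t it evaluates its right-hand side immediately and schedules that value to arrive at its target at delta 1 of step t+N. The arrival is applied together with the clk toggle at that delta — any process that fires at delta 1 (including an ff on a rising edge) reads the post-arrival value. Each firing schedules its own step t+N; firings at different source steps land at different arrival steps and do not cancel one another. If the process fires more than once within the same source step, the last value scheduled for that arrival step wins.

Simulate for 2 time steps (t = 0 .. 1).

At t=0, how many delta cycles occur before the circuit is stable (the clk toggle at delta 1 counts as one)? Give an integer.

[bits: w0,w2,w1,w4,w3,clk,w5,w7,w8,w6]
t=0: Δ0=0101000001 Δ1=0101010001 Δ2=0001010011 Δ3=1001010011 | 3Δ
t=1: Δ0=1001010011 Δ1=1001000011 | 1Δ

3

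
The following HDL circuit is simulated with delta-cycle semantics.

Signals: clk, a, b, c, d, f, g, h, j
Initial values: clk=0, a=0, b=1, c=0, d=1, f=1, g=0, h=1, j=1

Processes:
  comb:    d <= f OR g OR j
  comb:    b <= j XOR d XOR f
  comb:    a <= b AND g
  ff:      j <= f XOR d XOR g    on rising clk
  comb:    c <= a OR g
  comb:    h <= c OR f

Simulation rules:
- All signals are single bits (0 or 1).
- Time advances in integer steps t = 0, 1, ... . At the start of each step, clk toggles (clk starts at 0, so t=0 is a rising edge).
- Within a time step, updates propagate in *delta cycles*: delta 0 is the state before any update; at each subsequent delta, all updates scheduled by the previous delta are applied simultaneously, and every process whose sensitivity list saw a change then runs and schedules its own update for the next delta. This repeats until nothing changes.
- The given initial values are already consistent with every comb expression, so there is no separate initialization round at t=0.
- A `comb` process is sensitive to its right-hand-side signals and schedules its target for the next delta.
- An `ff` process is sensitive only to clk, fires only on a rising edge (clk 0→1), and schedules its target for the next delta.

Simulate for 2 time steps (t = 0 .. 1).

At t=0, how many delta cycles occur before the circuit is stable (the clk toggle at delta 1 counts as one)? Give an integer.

[bits: h,clk,a,b,j,g,f,c,d]
t=0: Δ0=100110101 Δ1=110110101 Δ2=110100101 Δ3=110000101 | 3Δ
t=1: Δ0=110000101 Δ1=100000101 | 1Δ

3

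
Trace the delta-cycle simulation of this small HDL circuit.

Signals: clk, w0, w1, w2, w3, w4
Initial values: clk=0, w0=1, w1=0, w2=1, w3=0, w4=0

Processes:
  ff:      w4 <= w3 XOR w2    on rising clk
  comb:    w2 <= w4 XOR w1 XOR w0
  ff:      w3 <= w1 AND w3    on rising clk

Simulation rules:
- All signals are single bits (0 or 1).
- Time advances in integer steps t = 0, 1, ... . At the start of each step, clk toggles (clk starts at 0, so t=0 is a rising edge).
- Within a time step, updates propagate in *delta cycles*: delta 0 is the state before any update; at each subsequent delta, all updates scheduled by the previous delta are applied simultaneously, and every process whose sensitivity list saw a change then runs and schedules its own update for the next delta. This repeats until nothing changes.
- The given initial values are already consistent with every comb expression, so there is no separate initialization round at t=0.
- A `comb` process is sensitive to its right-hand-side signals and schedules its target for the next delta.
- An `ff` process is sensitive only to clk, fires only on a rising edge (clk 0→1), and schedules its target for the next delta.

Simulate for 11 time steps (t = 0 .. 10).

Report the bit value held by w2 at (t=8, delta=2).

1

[bits: w0,w4,w2,w1,clk,w3]
t=0: Δ0=101000 Δ1=101010 Δ2=111010 Δ3=110010 | 3Δ
t=1: Δ0=110010 Δ1=110000 | 1Δ
t=2: Δ0=110000 Δ1=110010 Δ2=100010 Δ3=101010 | 3Δ
t=3: Δ0=101010 Δ1=101000 | 1Δ
t=4: Δ0=101000 Δ1=101010 Δ2=111010 Δ3=110010 | 3Δ
t=5: Δ0=110010 Δ1=110000 | 1Δ
t=6: Δ0=110000 Δ1=110010 Δ2=100010 Δ3=101010 | 3Δ
t=7: Δ0=101010 Δ1=101000 | 1Δ
t=8: Δ0=101000 Δ1=101010 Δ2=111010 Δ3=110010 | 3Δ
t=9: Δ0=110010 Δ1=110000 | 1Δ
t=10: Δ0=110000 Δ1=110010 Δ2=100010 Δ3=101010 | 3Δ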